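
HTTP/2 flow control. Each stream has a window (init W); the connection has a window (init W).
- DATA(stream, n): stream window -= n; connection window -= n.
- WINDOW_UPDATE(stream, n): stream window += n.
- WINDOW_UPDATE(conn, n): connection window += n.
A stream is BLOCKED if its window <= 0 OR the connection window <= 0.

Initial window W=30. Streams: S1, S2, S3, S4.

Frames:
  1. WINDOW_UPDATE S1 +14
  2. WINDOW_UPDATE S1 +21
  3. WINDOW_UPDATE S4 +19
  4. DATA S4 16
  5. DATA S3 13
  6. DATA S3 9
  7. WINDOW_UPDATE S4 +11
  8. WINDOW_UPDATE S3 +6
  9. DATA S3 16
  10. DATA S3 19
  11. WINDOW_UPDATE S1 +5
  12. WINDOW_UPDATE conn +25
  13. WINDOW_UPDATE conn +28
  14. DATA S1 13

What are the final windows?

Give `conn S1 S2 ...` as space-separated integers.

Op 1: conn=30 S1=44 S2=30 S3=30 S4=30 blocked=[]
Op 2: conn=30 S1=65 S2=30 S3=30 S4=30 blocked=[]
Op 3: conn=30 S1=65 S2=30 S3=30 S4=49 blocked=[]
Op 4: conn=14 S1=65 S2=30 S3=30 S4=33 blocked=[]
Op 5: conn=1 S1=65 S2=30 S3=17 S4=33 blocked=[]
Op 6: conn=-8 S1=65 S2=30 S3=8 S4=33 blocked=[1, 2, 3, 4]
Op 7: conn=-8 S1=65 S2=30 S3=8 S4=44 blocked=[1, 2, 3, 4]
Op 8: conn=-8 S1=65 S2=30 S3=14 S4=44 blocked=[1, 2, 3, 4]
Op 9: conn=-24 S1=65 S2=30 S3=-2 S4=44 blocked=[1, 2, 3, 4]
Op 10: conn=-43 S1=65 S2=30 S3=-21 S4=44 blocked=[1, 2, 3, 4]
Op 11: conn=-43 S1=70 S2=30 S3=-21 S4=44 blocked=[1, 2, 3, 4]
Op 12: conn=-18 S1=70 S2=30 S3=-21 S4=44 blocked=[1, 2, 3, 4]
Op 13: conn=10 S1=70 S2=30 S3=-21 S4=44 blocked=[3]
Op 14: conn=-3 S1=57 S2=30 S3=-21 S4=44 blocked=[1, 2, 3, 4]

Answer: -3 57 30 -21 44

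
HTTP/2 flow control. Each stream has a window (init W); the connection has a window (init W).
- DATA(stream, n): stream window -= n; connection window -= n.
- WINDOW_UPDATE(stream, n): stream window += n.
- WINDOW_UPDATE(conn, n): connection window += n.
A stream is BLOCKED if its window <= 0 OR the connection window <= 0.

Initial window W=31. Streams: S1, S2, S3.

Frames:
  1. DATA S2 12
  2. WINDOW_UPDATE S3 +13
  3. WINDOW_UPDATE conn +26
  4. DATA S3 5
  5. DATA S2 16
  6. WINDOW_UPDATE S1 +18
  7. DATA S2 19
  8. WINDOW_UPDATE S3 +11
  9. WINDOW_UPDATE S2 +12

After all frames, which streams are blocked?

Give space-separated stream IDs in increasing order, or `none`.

Answer: S2

Derivation:
Op 1: conn=19 S1=31 S2=19 S3=31 blocked=[]
Op 2: conn=19 S1=31 S2=19 S3=44 blocked=[]
Op 3: conn=45 S1=31 S2=19 S3=44 blocked=[]
Op 4: conn=40 S1=31 S2=19 S3=39 blocked=[]
Op 5: conn=24 S1=31 S2=3 S3=39 blocked=[]
Op 6: conn=24 S1=49 S2=3 S3=39 blocked=[]
Op 7: conn=5 S1=49 S2=-16 S3=39 blocked=[2]
Op 8: conn=5 S1=49 S2=-16 S3=50 blocked=[2]
Op 9: conn=5 S1=49 S2=-4 S3=50 blocked=[2]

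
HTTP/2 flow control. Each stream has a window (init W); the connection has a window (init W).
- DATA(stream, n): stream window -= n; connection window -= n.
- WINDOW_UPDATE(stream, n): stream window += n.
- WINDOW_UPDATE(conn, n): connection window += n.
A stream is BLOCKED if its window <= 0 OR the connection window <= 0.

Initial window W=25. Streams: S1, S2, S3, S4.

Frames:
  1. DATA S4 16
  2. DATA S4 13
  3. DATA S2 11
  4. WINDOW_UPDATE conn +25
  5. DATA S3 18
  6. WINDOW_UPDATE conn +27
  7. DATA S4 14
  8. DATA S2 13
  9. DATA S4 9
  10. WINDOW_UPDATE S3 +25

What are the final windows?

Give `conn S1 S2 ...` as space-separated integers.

Op 1: conn=9 S1=25 S2=25 S3=25 S4=9 blocked=[]
Op 2: conn=-4 S1=25 S2=25 S3=25 S4=-4 blocked=[1, 2, 3, 4]
Op 3: conn=-15 S1=25 S2=14 S3=25 S4=-4 blocked=[1, 2, 3, 4]
Op 4: conn=10 S1=25 S2=14 S3=25 S4=-4 blocked=[4]
Op 5: conn=-8 S1=25 S2=14 S3=7 S4=-4 blocked=[1, 2, 3, 4]
Op 6: conn=19 S1=25 S2=14 S3=7 S4=-4 blocked=[4]
Op 7: conn=5 S1=25 S2=14 S3=7 S4=-18 blocked=[4]
Op 8: conn=-8 S1=25 S2=1 S3=7 S4=-18 blocked=[1, 2, 3, 4]
Op 9: conn=-17 S1=25 S2=1 S3=7 S4=-27 blocked=[1, 2, 3, 4]
Op 10: conn=-17 S1=25 S2=1 S3=32 S4=-27 blocked=[1, 2, 3, 4]

Answer: -17 25 1 32 -27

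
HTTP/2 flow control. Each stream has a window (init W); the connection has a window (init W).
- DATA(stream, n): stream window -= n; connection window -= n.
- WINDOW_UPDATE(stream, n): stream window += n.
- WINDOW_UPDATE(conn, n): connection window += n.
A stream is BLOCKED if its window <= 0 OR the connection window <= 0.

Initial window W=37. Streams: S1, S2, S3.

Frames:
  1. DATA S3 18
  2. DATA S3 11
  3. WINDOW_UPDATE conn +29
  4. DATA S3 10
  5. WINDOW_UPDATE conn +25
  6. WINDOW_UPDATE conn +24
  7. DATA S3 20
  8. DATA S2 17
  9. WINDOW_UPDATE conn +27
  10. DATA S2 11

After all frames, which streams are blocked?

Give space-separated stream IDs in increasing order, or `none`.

Answer: S3

Derivation:
Op 1: conn=19 S1=37 S2=37 S3=19 blocked=[]
Op 2: conn=8 S1=37 S2=37 S3=8 blocked=[]
Op 3: conn=37 S1=37 S2=37 S3=8 blocked=[]
Op 4: conn=27 S1=37 S2=37 S3=-2 blocked=[3]
Op 5: conn=52 S1=37 S2=37 S3=-2 blocked=[3]
Op 6: conn=76 S1=37 S2=37 S3=-2 blocked=[3]
Op 7: conn=56 S1=37 S2=37 S3=-22 blocked=[3]
Op 8: conn=39 S1=37 S2=20 S3=-22 blocked=[3]
Op 9: conn=66 S1=37 S2=20 S3=-22 blocked=[3]
Op 10: conn=55 S1=37 S2=9 S3=-22 blocked=[3]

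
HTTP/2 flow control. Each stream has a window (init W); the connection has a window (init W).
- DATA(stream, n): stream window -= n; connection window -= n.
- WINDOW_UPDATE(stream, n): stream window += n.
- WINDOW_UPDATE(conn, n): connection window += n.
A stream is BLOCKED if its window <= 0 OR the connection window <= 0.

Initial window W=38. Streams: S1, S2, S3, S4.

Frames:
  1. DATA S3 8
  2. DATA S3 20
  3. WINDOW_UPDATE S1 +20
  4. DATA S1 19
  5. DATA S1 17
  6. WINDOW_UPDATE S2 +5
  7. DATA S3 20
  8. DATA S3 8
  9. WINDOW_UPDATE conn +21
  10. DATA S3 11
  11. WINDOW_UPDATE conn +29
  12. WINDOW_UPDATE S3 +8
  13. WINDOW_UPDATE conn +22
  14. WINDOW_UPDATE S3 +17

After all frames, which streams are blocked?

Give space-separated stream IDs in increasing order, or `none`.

Op 1: conn=30 S1=38 S2=38 S3=30 S4=38 blocked=[]
Op 2: conn=10 S1=38 S2=38 S3=10 S4=38 blocked=[]
Op 3: conn=10 S1=58 S2=38 S3=10 S4=38 blocked=[]
Op 4: conn=-9 S1=39 S2=38 S3=10 S4=38 blocked=[1, 2, 3, 4]
Op 5: conn=-26 S1=22 S2=38 S3=10 S4=38 blocked=[1, 2, 3, 4]
Op 6: conn=-26 S1=22 S2=43 S3=10 S4=38 blocked=[1, 2, 3, 4]
Op 7: conn=-46 S1=22 S2=43 S3=-10 S4=38 blocked=[1, 2, 3, 4]
Op 8: conn=-54 S1=22 S2=43 S3=-18 S4=38 blocked=[1, 2, 3, 4]
Op 9: conn=-33 S1=22 S2=43 S3=-18 S4=38 blocked=[1, 2, 3, 4]
Op 10: conn=-44 S1=22 S2=43 S3=-29 S4=38 blocked=[1, 2, 3, 4]
Op 11: conn=-15 S1=22 S2=43 S3=-29 S4=38 blocked=[1, 2, 3, 4]
Op 12: conn=-15 S1=22 S2=43 S3=-21 S4=38 blocked=[1, 2, 3, 4]
Op 13: conn=7 S1=22 S2=43 S3=-21 S4=38 blocked=[3]
Op 14: conn=7 S1=22 S2=43 S3=-4 S4=38 blocked=[3]

Answer: S3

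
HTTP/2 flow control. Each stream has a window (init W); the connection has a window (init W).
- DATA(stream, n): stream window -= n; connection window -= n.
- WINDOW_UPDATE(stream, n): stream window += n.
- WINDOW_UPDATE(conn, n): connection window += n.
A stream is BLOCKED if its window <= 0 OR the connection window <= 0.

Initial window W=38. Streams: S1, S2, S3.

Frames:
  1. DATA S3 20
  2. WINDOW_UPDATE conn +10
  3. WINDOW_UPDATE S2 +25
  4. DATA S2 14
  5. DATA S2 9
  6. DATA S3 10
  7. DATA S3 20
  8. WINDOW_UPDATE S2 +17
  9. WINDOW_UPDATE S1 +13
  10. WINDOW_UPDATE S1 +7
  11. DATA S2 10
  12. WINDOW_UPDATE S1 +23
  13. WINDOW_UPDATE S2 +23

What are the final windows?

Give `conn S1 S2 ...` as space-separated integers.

Op 1: conn=18 S1=38 S2=38 S3=18 blocked=[]
Op 2: conn=28 S1=38 S2=38 S3=18 blocked=[]
Op 3: conn=28 S1=38 S2=63 S3=18 blocked=[]
Op 4: conn=14 S1=38 S2=49 S3=18 blocked=[]
Op 5: conn=5 S1=38 S2=40 S3=18 blocked=[]
Op 6: conn=-5 S1=38 S2=40 S3=8 blocked=[1, 2, 3]
Op 7: conn=-25 S1=38 S2=40 S3=-12 blocked=[1, 2, 3]
Op 8: conn=-25 S1=38 S2=57 S3=-12 blocked=[1, 2, 3]
Op 9: conn=-25 S1=51 S2=57 S3=-12 blocked=[1, 2, 3]
Op 10: conn=-25 S1=58 S2=57 S3=-12 blocked=[1, 2, 3]
Op 11: conn=-35 S1=58 S2=47 S3=-12 blocked=[1, 2, 3]
Op 12: conn=-35 S1=81 S2=47 S3=-12 blocked=[1, 2, 3]
Op 13: conn=-35 S1=81 S2=70 S3=-12 blocked=[1, 2, 3]

Answer: -35 81 70 -12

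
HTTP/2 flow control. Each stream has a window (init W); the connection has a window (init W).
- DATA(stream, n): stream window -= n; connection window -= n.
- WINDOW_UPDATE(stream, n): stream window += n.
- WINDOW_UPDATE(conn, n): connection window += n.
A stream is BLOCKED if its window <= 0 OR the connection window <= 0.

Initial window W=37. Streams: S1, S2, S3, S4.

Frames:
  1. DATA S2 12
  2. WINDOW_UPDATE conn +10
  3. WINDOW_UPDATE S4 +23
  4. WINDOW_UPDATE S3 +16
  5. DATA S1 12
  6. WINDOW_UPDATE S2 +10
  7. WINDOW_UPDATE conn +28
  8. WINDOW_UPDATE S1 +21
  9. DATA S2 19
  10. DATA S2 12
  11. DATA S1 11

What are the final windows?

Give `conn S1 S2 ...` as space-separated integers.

Op 1: conn=25 S1=37 S2=25 S3=37 S4=37 blocked=[]
Op 2: conn=35 S1=37 S2=25 S3=37 S4=37 blocked=[]
Op 3: conn=35 S1=37 S2=25 S3=37 S4=60 blocked=[]
Op 4: conn=35 S1=37 S2=25 S3=53 S4=60 blocked=[]
Op 5: conn=23 S1=25 S2=25 S3=53 S4=60 blocked=[]
Op 6: conn=23 S1=25 S2=35 S3=53 S4=60 blocked=[]
Op 7: conn=51 S1=25 S2=35 S3=53 S4=60 blocked=[]
Op 8: conn=51 S1=46 S2=35 S3=53 S4=60 blocked=[]
Op 9: conn=32 S1=46 S2=16 S3=53 S4=60 blocked=[]
Op 10: conn=20 S1=46 S2=4 S3=53 S4=60 blocked=[]
Op 11: conn=9 S1=35 S2=4 S3=53 S4=60 blocked=[]

Answer: 9 35 4 53 60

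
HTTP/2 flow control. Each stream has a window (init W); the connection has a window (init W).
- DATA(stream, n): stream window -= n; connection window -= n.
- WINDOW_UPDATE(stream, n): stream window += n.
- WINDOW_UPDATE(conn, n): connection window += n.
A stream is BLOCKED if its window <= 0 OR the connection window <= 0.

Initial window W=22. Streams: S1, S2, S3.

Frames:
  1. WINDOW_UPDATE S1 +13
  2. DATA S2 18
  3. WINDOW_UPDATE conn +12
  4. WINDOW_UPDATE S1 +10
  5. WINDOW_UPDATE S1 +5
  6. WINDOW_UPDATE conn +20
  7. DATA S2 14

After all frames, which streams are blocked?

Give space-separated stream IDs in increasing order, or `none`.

Op 1: conn=22 S1=35 S2=22 S3=22 blocked=[]
Op 2: conn=4 S1=35 S2=4 S3=22 blocked=[]
Op 3: conn=16 S1=35 S2=4 S3=22 blocked=[]
Op 4: conn=16 S1=45 S2=4 S3=22 blocked=[]
Op 5: conn=16 S1=50 S2=4 S3=22 blocked=[]
Op 6: conn=36 S1=50 S2=4 S3=22 blocked=[]
Op 7: conn=22 S1=50 S2=-10 S3=22 blocked=[2]

Answer: S2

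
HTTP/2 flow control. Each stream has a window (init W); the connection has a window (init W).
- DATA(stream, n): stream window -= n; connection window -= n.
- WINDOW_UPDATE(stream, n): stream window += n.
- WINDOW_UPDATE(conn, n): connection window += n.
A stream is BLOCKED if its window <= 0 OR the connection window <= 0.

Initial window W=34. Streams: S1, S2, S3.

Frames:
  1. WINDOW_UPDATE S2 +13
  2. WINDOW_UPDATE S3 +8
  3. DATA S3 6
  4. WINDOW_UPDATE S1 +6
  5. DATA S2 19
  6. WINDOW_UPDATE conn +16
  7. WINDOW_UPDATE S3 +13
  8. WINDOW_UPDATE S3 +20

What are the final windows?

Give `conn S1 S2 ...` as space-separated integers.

Answer: 25 40 28 69

Derivation:
Op 1: conn=34 S1=34 S2=47 S3=34 blocked=[]
Op 2: conn=34 S1=34 S2=47 S3=42 blocked=[]
Op 3: conn=28 S1=34 S2=47 S3=36 blocked=[]
Op 4: conn=28 S1=40 S2=47 S3=36 blocked=[]
Op 5: conn=9 S1=40 S2=28 S3=36 blocked=[]
Op 6: conn=25 S1=40 S2=28 S3=36 blocked=[]
Op 7: conn=25 S1=40 S2=28 S3=49 blocked=[]
Op 8: conn=25 S1=40 S2=28 S3=69 blocked=[]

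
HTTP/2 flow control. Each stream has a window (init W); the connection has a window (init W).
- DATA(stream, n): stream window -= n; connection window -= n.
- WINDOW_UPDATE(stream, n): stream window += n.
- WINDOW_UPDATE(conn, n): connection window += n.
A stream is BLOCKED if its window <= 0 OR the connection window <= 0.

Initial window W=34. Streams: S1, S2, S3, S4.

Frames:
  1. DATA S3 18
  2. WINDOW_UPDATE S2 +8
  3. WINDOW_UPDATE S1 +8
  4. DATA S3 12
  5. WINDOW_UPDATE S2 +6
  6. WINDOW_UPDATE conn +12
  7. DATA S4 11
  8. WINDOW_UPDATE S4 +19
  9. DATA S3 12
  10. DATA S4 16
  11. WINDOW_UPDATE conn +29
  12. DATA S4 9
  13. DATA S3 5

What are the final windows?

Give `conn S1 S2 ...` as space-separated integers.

Answer: -8 42 48 -13 17

Derivation:
Op 1: conn=16 S1=34 S2=34 S3=16 S4=34 blocked=[]
Op 2: conn=16 S1=34 S2=42 S3=16 S4=34 blocked=[]
Op 3: conn=16 S1=42 S2=42 S3=16 S4=34 blocked=[]
Op 4: conn=4 S1=42 S2=42 S3=4 S4=34 blocked=[]
Op 5: conn=4 S1=42 S2=48 S3=4 S4=34 blocked=[]
Op 6: conn=16 S1=42 S2=48 S3=4 S4=34 blocked=[]
Op 7: conn=5 S1=42 S2=48 S3=4 S4=23 blocked=[]
Op 8: conn=5 S1=42 S2=48 S3=4 S4=42 blocked=[]
Op 9: conn=-7 S1=42 S2=48 S3=-8 S4=42 blocked=[1, 2, 3, 4]
Op 10: conn=-23 S1=42 S2=48 S3=-8 S4=26 blocked=[1, 2, 3, 4]
Op 11: conn=6 S1=42 S2=48 S3=-8 S4=26 blocked=[3]
Op 12: conn=-3 S1=42 S2=48 S3=-8 S4=17 blocked=[1, 2, 3, 4]
Op 13: conn=-8 S1=42 S2=48 S3=-13 S4=17 blocked=[1, 2, 3, 4]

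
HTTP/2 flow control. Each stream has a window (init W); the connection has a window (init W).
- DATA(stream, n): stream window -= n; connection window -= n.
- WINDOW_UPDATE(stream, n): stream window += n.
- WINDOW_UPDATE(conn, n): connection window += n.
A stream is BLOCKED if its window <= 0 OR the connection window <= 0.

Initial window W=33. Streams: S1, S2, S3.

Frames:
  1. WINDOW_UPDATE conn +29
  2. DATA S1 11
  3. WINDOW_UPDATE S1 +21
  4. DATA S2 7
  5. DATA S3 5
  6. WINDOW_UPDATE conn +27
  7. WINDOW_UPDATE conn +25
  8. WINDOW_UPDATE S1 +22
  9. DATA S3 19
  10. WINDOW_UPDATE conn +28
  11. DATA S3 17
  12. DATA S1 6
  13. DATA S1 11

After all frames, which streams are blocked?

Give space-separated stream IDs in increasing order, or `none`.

Answer: S3

Derivation:
Op 1: conn=62 S1=33 S2=33 S3=33 blocked=[]
Op 2: conn=51 S1=22 S2=33 S3=33 blocked=[]
Op 3: conn=51 S1=43 S2=33 S3=33 blocked=[]
Op 4: conn=44 S1=43 S2=26 S3=33 blocked=[]
Op 5: conn=39 S1=43 S2=26 S3=28 blocked=[]
Op 6: conn=66 S1=43 S2=26 S3=28 blocked=[]
Op 7: conn=91 S1=43 S2=26 S3=28 blocked=[]
Op 8: conn=91 S1=65 S2=26 S3=28 blocked=[]
Op 9: conn=72 S1=65 S2=26 S3=9 blocked=[]
Op 10: conn=100 S1=65 S2=26 S3=9 blocked=[]
Op 11: conn=83 S1=65 S2=26 S3=-8 blocked=[3]
Op 12: conn=77 S1=59 S2=26 S3=-8 blocked=[3]
Op 13: conn=66 S1=48 S2=26 S3=-8 blocked=[3]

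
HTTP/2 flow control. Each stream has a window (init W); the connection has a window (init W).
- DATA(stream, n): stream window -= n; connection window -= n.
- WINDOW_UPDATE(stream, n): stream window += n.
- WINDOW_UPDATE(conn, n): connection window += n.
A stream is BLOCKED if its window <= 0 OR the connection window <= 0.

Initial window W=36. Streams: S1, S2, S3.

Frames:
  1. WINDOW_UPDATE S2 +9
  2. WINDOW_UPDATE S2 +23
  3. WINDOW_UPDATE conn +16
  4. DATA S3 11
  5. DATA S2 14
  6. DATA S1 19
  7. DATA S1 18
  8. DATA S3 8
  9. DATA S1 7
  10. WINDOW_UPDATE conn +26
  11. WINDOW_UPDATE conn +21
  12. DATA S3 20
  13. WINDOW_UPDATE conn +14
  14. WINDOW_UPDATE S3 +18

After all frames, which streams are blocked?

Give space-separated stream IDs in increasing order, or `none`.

Answer: S1

Derivation:
Op 1: conn=36 S1=36 S2=45 S3=36 blocked=[]
Op 2: conn=36 S1=36 S2=68 S3=36 blocked=[]
Op 3: conn=52 S1=36 S2=68 S3=36 blocked=[]
Op 4: conn=41 S1=36 S2=68 S3=25 blocked=[]
Op 5: conn=27 S1=36 S2=54 S3=25 blocked=[]
Op 6: conn=8 S1=17 S2=54 S3=25 blocked=[]
Op 7: conn=-10 S1=-1 S2=54 S3=25 blocked=[1, 2, 3]
Op 8: conn=-18 S1=-1 S2=54 S3=17 blocked=[1, 2, 3]
Op 9: conn=-25 S1=-8 S2=54 S3=17 blocked=[1, 2, 3]
Op 10: conn=1 S1=-8 S2=54 S3=17 blocked=[1]
Op 11: conn=22 S1=-8 S2=54 S3=17 blocked=[1]
Op 12: conn=2 S1=-8 S2=54 S3=-3 blocked=[1, 3]
Op 13: conn=16 S1=-8 S2=54 S3=-3 blocked=[1, 3]
Op 14: conn=16 S1=-8 S2=54 S3=15 blocked=[1]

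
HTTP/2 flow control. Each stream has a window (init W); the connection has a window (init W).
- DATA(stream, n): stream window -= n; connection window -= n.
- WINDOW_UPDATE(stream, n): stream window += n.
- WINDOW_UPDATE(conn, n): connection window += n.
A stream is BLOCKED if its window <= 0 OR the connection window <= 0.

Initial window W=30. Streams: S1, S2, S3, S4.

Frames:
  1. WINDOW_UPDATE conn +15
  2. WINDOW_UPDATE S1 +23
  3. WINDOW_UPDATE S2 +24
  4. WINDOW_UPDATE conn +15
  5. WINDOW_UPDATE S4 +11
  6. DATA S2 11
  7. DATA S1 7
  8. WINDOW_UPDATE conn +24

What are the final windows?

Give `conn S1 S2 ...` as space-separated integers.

Answer: 66 46 43 30 41

Derivation:
Op 1: conn=45 S1=30 S2=30 S3=30 S4=30 blocked=[]
Op 2: conn=45 S1=53 S2=30 S3=30 S4=30 blocked=[]
Op 3: conn=45 S1=53 S2=54 S3=30 S4=30 blocked=[]
Op 4: conn=60 S1=53 S2=54 S3=30 S4=30 blocked=[]
Op 5: conn=60 S1=53 S2=54 S3=30 S4=41 blocked=[]
Op 6: conn=49 S1=53 S2=43 S3=30 S4=41 blocked=[]
Op 7: conn=42 S1=46 S2=43 S3=30 S4=41 blocked=[]
Op 8: conn=66 S1=46 S2=43 S3=30 S4=41 blocked=[]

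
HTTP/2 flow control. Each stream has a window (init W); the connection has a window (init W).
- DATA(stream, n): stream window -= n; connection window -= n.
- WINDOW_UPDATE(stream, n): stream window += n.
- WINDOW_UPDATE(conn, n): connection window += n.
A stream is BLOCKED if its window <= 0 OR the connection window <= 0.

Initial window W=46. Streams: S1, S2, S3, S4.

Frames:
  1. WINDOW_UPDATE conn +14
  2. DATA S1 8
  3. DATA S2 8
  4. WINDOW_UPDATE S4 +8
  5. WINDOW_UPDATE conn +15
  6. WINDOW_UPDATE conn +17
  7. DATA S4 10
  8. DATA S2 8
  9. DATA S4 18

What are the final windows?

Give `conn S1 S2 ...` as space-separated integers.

Answer: 40 38 30 46 26

Derivation:
Op 1: conn=60 S1=46 S2=46 S3=46 S4=46 blocked=[]
Op 2: conn=52 S1=38 S2=46 S3=46 S4=46 blocked=[]
Op 3: conn=44 S1=38 S2=38 S3=46 S4=46 blocked=[]
Op 4: conn=44 S1=38 S2=38 S3=46 S4=54 blocked=[]
Op 5: conn=59 S1=38 S2=38 S3=46 S4=54 blocked=[]
Op 6: conn=76 S1=38 S2=38 S3=46 S4=54 blocked=[]
Op 7: conn=66 S1=38 S2=38 S3=46 S4=44 blocked=[]
Op 8: conn=58 S1=38 S2=30 S3=46 S4=44 blocked=[]
Op 9: conn=40 S1=38 S2=30 S3=46 S4=26 blocked=[]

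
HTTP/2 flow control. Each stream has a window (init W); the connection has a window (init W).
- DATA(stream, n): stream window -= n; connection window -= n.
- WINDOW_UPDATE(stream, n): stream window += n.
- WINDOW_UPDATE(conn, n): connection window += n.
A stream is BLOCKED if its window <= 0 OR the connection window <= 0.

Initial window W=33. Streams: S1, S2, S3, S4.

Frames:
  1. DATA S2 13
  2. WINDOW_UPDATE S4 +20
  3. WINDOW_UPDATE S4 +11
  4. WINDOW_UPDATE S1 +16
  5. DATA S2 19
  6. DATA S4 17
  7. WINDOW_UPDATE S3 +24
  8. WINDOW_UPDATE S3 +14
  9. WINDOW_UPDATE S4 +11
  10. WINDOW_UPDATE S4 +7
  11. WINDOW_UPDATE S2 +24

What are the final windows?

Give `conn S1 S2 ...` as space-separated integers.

Answer: -16 49 25 71 65

Derivation:
Op 1: conn=20 S1=33 S2=20 S3=33 S4=33 blocked=[]
Op 2: conn=20 S1=33 S2=20 S3=33 S4=53 blocked=[]
Op 3: conn=20 S1=33 S2=20 S3=33 S4=64 blocked=[]
Op 4: conn=20 S1=49 S2=20 S3=33 S4=64 blocked=[]
Op 5: conn=1 S1=49 S2=1 S3=33 S4=64 blocked=[]
Op 6: conn=-16 S1=49 S2=1 S3=33 S4=47 blocked=[1, 2, 3, 4]
Op 7: conn=-16 S1=49 S2=1 S3=57 S4=47 blocked=[1, 2, 3, 4]
Op 8: conn=-16 S1=49 S2=1 S3=71 S4=47 blocked=[1, 2, 3, 4]
Op 9: conn=-16 S1=49 S2=1 S3=71 S4=58 blocked=[1, 2, 3, 4]
Op 10: conn=-16 S1=49 S2=1 S3=71 S4=65 blocked=[1, 2, 3, 4]
Op 11: conn=-16 S1=49 S2=25 S3=71 S4=65 blocked=[1, 2, 3, 4]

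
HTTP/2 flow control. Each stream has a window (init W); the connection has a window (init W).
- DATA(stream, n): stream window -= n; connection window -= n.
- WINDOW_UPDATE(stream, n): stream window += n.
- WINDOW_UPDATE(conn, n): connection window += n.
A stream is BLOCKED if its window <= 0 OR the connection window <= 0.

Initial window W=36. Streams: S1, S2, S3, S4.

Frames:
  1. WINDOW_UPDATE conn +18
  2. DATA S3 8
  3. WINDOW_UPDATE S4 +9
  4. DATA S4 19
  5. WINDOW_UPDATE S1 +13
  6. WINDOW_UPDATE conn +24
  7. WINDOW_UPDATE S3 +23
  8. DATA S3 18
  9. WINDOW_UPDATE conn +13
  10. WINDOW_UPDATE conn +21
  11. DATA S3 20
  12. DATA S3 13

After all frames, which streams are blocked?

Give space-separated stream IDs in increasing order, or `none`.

Answer: S3

Derivation:
Op 1: conn=54 S1=36 S2=36 S3=36 S4=36 blocked=[]
Op 2: conn=46 S1=36 S2=36 S3=28 S4=36 blocked=[]
Op 3: conn=46 S1=36 S2=36 S3=28 S4=45 blocked=[]
Op 4: conn=27 S1=36 S2=36 S3=28 S4=26 blocked=[]
Op 5: conn=27 S1=49 S2=36 S3=28 S4=26 blocked=[]
Op 6: conn=51 S1=49 S2=36 S3=28 S4=26 blocked=[]
Op 7: conn=51 S1=49 S2=36 S3=51 S4=26 blocked=[]
Op 8: conn=33 S1=49 S2=36 S3=33 S4=26 blocked=[]
Op 9: conn=46 S1=49 S2=36 S3=33 S4=26 blocked=[]
Op 10: conn=67 S1=49 S2=36 S3=33 S4=26 blocked=[]
Op 11: conn=47 S1=49 S2=36 S3=13 S4=26 blocked=[]
Op 12: conn=34 S1=49 S2=36 S3=0 S4=26 blocked=[3]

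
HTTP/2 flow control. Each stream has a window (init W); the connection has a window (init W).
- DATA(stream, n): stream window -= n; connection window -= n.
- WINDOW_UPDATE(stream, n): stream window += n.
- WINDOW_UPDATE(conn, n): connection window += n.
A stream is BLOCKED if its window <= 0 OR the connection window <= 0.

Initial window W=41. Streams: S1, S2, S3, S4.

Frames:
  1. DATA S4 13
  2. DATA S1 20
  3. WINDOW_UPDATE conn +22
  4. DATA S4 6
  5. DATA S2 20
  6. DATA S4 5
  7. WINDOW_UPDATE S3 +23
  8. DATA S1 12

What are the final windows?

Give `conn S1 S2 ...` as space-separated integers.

Answer: -13 9 21 64 17

Derivation:
Op 1: conn=28 S1=41 S2=41 S3=41 S4=28 blocked=[]
Op 2: conn=8 S1=21 S2=41 S3=41 S4=28 blocked=[]
Op 3: conn=30 S1=21 S2=41 S3=41 S4=28 blocked=[]
Op 4: conn=24 S1=21 S2=41 S3=41 S4=22 blocked=[]
Op 5: conn=4 S1=21 S2=21 S3=41 S4=22 blocked=[]
Op 6: conn=-1 S1=21 S2=21 S3=41 S4=17 blocked=[1, 2, 3, 4]
Op 7: conn=-1 S1=21 S2=21 S3=64 S4=17 blocked=[1, 2, 3, 4]
Op 8: conn=-13 S1=9 S2=21 S3=64 S4=17 blocked=[1, 2, 3, 4]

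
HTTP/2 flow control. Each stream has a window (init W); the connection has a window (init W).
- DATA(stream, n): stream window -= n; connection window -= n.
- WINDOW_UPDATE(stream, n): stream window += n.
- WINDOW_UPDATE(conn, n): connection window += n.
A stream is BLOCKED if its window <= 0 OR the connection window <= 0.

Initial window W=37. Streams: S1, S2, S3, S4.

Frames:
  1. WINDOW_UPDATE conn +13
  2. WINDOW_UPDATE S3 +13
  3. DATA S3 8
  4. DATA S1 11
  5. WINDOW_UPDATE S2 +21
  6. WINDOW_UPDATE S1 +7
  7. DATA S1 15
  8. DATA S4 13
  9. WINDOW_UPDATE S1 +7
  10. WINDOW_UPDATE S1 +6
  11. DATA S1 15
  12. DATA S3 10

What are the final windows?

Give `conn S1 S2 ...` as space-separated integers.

Answer: -22 16 58 32 24

Derivation:
Op 1: conn=50 S1=37 S2=37 S3=37 S4=37 blocked=[]
Op 2: conn=50 S1=37 S2=37 S3=50 S4=37 blocked=[]
Op 3: conn=42 S1=37 S2=37 S3=42 S4=37 blocked=[]
Op 4: conn=31 S1=26 S2=37 S3=42 S4=37 blocked=[]
Op 5: conn=31 S1=26 S2=58 S3=42 S4=37 blocked=[]
Op 6: conn=31 S1=33 S2=58 S3=42 S4=37 blocked=[]
Op 7: conn=16 S1=18 S2=58 S3=42 S4=37 blocked=[]
Op 8: conn=3 S1=18 S2=58 S3=42 S4=24 blocked=[]
Op 9: conn=3 S1=25 S2=58 S3=42 S4=24 blocked=[]
Op 10: conn=3 S1=31 S2=58 S3=42 S4=24 blocked=[]
Op 11: conn=-12 S1=16 S2=58 S3=42 S4=24 blocked=[1, 2, 3, 4]
Op 12: conn=-22 S1=16 S2=58 S3=32 S4=24 blocked=[1, 2, 3, 4]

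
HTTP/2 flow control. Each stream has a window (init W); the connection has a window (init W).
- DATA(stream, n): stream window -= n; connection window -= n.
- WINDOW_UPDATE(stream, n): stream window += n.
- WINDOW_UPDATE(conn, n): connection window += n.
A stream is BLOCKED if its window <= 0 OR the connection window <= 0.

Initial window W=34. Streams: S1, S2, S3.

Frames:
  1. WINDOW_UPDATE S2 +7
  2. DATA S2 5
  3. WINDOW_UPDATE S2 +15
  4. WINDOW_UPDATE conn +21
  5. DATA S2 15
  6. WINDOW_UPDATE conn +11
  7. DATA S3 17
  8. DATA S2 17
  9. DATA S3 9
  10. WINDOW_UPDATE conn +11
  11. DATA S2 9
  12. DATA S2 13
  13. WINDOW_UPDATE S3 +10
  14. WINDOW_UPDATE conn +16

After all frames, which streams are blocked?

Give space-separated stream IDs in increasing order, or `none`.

Answer: S2

Derivation:
Op 1: conn=34 S1=34 S2=41 S3=34 blocked=[]
Op 2: conn=29 S1=34 S2=36 S3=34 blocked=[]
Op 3: conn=29 S1=34 S2=51 S3=34 blocked=[]
Op 4: conn=50 S1=34 S2=51 S3=34 blocked=[]
Op 5: conn=35 S1=34 S2=36 S3=34 blocked=[]
Op 6: conn=46 S1=34 S2=36 S3=34 blocked=[]
Op 7: conn=29 S1=34 S2=36 S3=17 blocked=[]
Op 8: conn=12 S1=34 S2=19 S3=17 blocked=[]
Op 9: conn=3 S1=34 S2=19 S3=8 blocked=[]
Op 10: conn=14 S1=34 S2=19 S3=8 blocked=[]
Op 11: conn=5 S1=34 S2=10 S3=8 blocked=[]
Op 12: conn=-8 S1=34 S2=-3 S3=8 blocked=[1, 2, 3]
Op 13: conn=-8 S1=34 S2=-3 S3=18 blocked=[1, 2, 3]
Op 14: conn=8 S1=34 S2=-3 S3=18 blocked=[2]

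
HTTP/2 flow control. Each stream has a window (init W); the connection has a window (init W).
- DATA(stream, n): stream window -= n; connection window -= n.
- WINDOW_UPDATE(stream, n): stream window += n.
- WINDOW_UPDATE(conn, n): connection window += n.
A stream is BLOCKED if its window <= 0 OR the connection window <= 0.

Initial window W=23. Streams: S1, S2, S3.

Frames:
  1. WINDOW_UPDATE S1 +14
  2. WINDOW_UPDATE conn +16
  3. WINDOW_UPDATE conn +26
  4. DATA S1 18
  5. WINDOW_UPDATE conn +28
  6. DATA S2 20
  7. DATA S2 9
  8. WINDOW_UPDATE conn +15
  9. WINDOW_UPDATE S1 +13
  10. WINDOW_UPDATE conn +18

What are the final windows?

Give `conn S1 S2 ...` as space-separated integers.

Answer: 79 32 -6 23

Derivation:
Op 1: conn=23 S1=37 S2=23 S3=23 blocked=[]
Op 2: conn=39 S1=37 S2=23 S3=23 blocked=[]
Op 3: conn=65 S1=37 S2=23 S3=23 blocked=[]
Op 4: conn=47 S1=19 S2=23 S3=23 blocked=[]
Op 5: conn=75 S1=19 S2=23 S3=23 blocked=[]
Op 6: conn=55 S1=19 S2=3 S3=23 blocked=[]
Op 7: conn=46 S1=19 S2=-6 S3=23 blocked=[2]
Op 8: conn=61 S1=19 S2=-6 S3=23 blocked=[2]
Op 9: conn=61 S1=32 S2=-6 S3=23 blocked=[2]
Op 10: conn=79 S1=32 S2=-6 S3=23 blocked=[2]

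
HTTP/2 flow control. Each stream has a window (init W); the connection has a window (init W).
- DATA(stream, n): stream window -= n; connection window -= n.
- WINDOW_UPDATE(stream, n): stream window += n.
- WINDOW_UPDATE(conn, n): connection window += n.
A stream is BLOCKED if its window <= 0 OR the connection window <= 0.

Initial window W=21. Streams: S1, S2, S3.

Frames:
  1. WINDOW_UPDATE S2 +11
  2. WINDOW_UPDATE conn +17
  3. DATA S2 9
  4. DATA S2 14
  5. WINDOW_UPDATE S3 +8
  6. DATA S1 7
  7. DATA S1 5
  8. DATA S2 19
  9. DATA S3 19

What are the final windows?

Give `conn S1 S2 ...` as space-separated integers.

Op 1: conn=21 S1=21 S2=32 S3=21 blocked=[]
Op 2: conn=38 S1=21 S2=32 S3=21 blocked=[]
Op 3: conn=29 S1=21 S2=23 S3=21 blocked=[]
Op 4: conn=15 S1=21 S2=9 S3=21 blocked=[]
Op 5: conn=15 S1=21 S2=9 S3=29 blocked=[]
Op 6: conn=8 S1=14 S2=9 S3=29 blocked=[]
Op 7: conn=3 S1=9 S2=9 S3=29 blocked=[]
Op 8: conn=-16 S1=9 S2=-10 S3=29 blocked=[1, 2, 3]
Op 9: conn=-35 S1=9 S2=-10 S3=10 blocked=[1, 2, 3]

Answer: -35 9 -10 10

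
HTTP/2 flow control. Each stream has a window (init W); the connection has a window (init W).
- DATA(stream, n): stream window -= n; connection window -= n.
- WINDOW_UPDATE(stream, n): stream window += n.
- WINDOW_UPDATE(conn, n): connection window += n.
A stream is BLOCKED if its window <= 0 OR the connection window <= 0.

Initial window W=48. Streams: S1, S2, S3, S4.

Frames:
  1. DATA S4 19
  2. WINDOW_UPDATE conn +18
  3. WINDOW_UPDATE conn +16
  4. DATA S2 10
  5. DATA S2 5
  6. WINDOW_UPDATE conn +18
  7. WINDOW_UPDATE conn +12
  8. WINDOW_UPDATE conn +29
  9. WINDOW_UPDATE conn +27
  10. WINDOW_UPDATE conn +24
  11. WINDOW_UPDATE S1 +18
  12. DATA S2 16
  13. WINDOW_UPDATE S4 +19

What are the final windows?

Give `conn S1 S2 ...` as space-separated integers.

Answer: 142 66 17 48 48

Derivation:
Op 1: conn=29 S1=48 S2=48 S3=48 S4=29 blocked=[]
Op 2: conn=47 S1=48 S2=48 S3=48 S4=29 blocked=[]
Op 3: conn=63 S1=48 S2=48 S3=48 S4=29 blocked=[]
Op 4: conn=53 S1=48 S2=38 S3=48 S4=29 blocked=[]
Op 5: conn=48 S1=48 S2=33 S3=48 S4=29 blocked=[]
Op 6: conn=66 S1=48 S2=33 S3=48 S4=29 blocked=[]
Op 7: conn=78 S1=48 S2=33 S3=48 S4=29 blocked=[]
Op 8: conn=107 S1=48 S2=33 S3=48 S4=29 blocked=[]
Op 9: conn=134 S1=48 S2=33 S3=48 S4=29 blocked=[]
Op 10: conn=158 S1=48 S2=33 S3=48 S4=29 blocked=[]
Op 11: conn=158 S1=66 S2=33 S3=48 S4=29 blocked=[]
Op 12: conn=142 S1=66 S2=17 S3=48 S4=29 blocked=[]
Op 13: conn=142 S1=66 S2=17 S3=48 S4=48 blocked=[]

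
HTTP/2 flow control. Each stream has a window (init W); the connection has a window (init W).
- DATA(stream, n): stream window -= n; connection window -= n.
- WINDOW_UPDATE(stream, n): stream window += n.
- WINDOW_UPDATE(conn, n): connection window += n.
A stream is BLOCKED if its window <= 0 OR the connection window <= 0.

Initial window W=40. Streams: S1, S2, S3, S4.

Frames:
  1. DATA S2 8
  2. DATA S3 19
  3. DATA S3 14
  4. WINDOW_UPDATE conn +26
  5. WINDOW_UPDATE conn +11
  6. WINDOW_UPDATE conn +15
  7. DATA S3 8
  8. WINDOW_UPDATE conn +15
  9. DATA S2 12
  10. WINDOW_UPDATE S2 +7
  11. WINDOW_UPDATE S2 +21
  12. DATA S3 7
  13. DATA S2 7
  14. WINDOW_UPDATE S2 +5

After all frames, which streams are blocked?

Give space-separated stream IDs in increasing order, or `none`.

Answer: S3

Derivation:
Op 1: conn=32 S1=40 S2=32 S3=40 S4=40 blocked=[]
Op 2: conn=13 S1=40 S2=32 S3=21 S4=40 blocked=[]
Op 3: conn=-1 S1=40 S2=32 S3=7 S4=40 blocked=[1, 2, 3, 4]
Op 4: conn=25 S1=40 S2=32 S3=7 S4=40 blocked=[]
Op 5: conn=36 S1=40 S2=32 S3=7 S4=40 blocked=[]
Op 6: conn=51 S1=40 S2=32 S3=7 S4=40 blocked=[]
Op 7: conn=43 S1=40 S2=32 S3=-1 S4=40 blocked=[3]
Op 8: conn=58 S1=40 S2=32 S3=-1 S4=40 blocked=[3]
Op 9: conn=46 S1=40 S2=20 S3=-1 S4=40 blocked=[3]
Op 10: conn=46 S1=40 S2=27 S3=-1 S4=40 blocked=[3]
Op 11: conn=46 S1=40 S2=48 S3=-1 S4=40 blocked=[3]
Op 12: conn=39 S1=40 S2=48 S3=-8 S4=40 blocked=[3]
Op 13: conn=32 S1=40 S2=41 S3=-8 S4=40 blocked=[3]
Op 14: conn=32 S1=40 S2=46 S3=-8 S4=40 blocked=[3]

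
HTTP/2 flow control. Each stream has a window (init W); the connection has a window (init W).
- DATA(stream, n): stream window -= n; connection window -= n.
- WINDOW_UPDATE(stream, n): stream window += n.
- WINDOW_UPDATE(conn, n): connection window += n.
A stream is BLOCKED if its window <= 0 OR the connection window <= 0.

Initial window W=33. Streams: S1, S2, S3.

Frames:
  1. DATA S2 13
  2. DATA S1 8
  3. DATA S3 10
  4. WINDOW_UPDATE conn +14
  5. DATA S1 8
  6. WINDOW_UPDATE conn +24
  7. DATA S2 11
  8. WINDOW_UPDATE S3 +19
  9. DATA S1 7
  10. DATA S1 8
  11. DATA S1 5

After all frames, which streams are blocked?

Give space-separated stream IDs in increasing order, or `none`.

Answer: S1

Derivation:
Op 1: conn=20 S1=33 S2=20 S3=33 blocked=[]
Op 2: conn=12 S1=25 S2=20 S3=33 blocked=[]
Op 3: conn=2 S1=25 S2=20 S3=23 blocked=[]
Op 4: conn=16 S1=25 S2=20 S3=23 blocked=[]
Op 5: conn=8 S1=17 S2=20 S3=23 blocked=[]
Op 6: conn=32 S1=17 S2=20 S3=23 blocked=[]
Op 7: conn=21 S1=17 S2=9 S3=23 blocked=[]
Op 8: conn=21 S1=17 S2=9 S3=42 blocked=[]
Op 9: conn=14 S1=10 S2=9 S3=42 blocked=[]
Op 10: conn=6 S1=2 S2=9 S3=42 blocked=[]
Op 11: conn=1 S1=-3 S2=9 S3=42 blocked=[1]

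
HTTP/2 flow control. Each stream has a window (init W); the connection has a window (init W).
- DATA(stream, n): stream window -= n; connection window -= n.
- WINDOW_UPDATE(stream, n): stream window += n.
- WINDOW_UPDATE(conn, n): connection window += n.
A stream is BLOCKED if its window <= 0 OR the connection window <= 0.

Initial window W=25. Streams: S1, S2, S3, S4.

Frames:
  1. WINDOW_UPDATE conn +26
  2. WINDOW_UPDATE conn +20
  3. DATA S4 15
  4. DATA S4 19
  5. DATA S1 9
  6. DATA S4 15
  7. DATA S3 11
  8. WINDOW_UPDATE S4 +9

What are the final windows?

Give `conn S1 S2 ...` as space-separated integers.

Answer: 2 16 25 14 -15

Derivation:
Op 1: conn=51 S1=25 S2=25 S3=25 S4=25 blocked=[]
Op 2: conn=71 S1=25 S2=25 S3=25 S4=25 blocked=[]
Op 3: conn=56 S1=25 S2=25 S3=25 S4=10 blocked=[]
Op 4: conn=37 S1=25 S2=25 S3=25 S4=-9 blocked=[4]
Op 5: conn=28 S1=16 S2=25 S3=25 S4=-9 blocked=[4]
Op 6: conn=13 S1=16 S2=25 S3=25 S4=-24 blocked=[4]
Op 7: conn=2 S1=16 S2=25 S3=14 S4=-24 blocked=[4]
Op 8: conn=2 S1=16 S2=25 S3=14 S4=-15 blocked=[4]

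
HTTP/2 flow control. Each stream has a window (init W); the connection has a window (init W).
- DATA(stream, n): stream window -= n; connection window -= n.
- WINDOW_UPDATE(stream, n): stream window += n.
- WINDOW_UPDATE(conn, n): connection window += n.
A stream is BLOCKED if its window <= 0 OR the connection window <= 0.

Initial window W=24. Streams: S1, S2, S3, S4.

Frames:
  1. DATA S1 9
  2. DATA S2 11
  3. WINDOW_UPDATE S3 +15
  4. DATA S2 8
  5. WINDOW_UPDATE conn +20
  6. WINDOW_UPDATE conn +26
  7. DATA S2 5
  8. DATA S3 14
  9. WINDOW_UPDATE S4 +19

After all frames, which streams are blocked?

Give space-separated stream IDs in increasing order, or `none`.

Op 1: conn=15 S1=15 S2=24 S3=24 S4=24 blocked=[]
Op 2: conn=4 S1=15 S2=13 S3=24 S4=24 blocked=[]
Op 3: conn=4 S1=15 S2=13 S3=39 S4=24 blocked=[]
Op 4: conn=-4 S1=15 S2=5 S3=39 S4=24 blocked=[1, 2, 3, 4]
Op 5: conn=16 S1=15 S2=5 S3=39 S4=24 blocked=[]
Op 6: conn=42 S1=15 S2=5 S3=39 S4=24 blocked=[]
Op 7: conn=37 S1=15 S2=0 S3=39 S4=24 blocked=[2]
Op 8: conn=23 S1=15 S2=0 S3=25 S4=24 blocked=[2]
Op 9: conn=23 S1=15 S2=0 S3=25 S4=43 blocked=[2]

Answer: S2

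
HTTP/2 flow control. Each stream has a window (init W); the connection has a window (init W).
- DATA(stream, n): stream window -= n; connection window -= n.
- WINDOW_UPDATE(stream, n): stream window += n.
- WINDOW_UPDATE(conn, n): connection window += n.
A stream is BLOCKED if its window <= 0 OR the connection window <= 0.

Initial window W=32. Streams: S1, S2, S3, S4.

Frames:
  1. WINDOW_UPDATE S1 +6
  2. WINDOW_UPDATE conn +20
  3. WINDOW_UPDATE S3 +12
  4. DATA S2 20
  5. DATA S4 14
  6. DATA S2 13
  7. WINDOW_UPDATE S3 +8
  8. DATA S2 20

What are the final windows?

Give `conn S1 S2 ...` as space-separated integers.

Answer: -15 38 -21 52 18

Derivation:
Op 1: conn=32 S1=38 S2=32 S3=32 S4=32 blocked=[]
Op 2: conn=52 S1=38 S2=32 S3=32 S4=32 blocked=[]
Op 3: conn=52 S1=38 S2=32 S3=44 S4=32 blocked=[]
Op 4: conn=32 S1=38 S2=12 S3=44 S4=32 blocked=[]
Op 5: conn=18 S1=38 S2=12 S3=44 S4=18 blocked=[]
Op 6: conn=5 S1=38 S2=-1 S3=44 S4=18 blocked=[2]
Op 7: conn=5 S1=38 S2=-1 S3=52 S4=18 blocked=[2]
Op 8: conn=-15 S1=38 S2=-21 S3=52 S4=18 blocked=[1, 2, 3, 4]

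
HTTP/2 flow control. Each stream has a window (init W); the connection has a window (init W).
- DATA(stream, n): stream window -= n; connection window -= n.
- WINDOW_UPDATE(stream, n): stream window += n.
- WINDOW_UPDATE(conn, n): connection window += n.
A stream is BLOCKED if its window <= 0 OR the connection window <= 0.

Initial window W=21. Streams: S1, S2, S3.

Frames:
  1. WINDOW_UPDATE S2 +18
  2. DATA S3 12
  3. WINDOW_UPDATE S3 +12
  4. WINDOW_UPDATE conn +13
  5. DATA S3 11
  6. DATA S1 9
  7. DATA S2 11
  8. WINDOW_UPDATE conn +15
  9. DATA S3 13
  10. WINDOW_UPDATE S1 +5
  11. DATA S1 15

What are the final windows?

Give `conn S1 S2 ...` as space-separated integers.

Op 1: conn=21 S1=21 S2=39 S3=21 blocked=[]
Op 2: conn=9 S1=21 S2=39 S3=9 blocked=[]
Op 3: conn=9 S1=21 S2=39 S3=21 blocked=[]
Op 4: conn=22 S1=21 S2=39 S3=21 blocked=[]
Op 5: conn=11 S1=21 S2=39 S3=10 blocked=[]
Op 6: conn=2 S1=12 S2=39 S3=10 blocked=[]
Op 7: conn=-9 S1=12 S2=28 S3=10 blocked=[1, 2, 3]
Op 8: conn=6 S1=12 S2=28 S3=10 blocked=[]
Op 9: conn=-7 S1=12 S2=28 S3=-3 blocked=[1, 2, 3]
Op 10: conn=-7 S1=17 S2=28 S3=-3 blocked=[1, 2, 3]
Op 11: conn=-22 S1=2 S2=28 S3=-3 blocked=[1, 2, 3]

Answer: -22 2 28 -3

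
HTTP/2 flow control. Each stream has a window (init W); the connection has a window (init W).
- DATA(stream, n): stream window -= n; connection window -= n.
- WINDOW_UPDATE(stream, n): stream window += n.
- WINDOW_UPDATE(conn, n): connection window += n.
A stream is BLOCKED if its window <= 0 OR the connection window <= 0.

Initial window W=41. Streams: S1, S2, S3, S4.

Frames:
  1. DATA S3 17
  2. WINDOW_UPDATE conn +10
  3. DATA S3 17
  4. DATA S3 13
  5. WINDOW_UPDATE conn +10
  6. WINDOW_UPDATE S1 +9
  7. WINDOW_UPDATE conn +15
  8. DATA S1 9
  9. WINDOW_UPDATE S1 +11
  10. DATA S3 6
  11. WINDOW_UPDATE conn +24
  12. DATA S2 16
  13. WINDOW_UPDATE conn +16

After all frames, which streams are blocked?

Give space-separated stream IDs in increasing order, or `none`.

Op 1: conn=24 S1=41 S2=41 S3=24 S4=41 blocked=[]
Op 2: conn=34 S1=41 S2=41 S3=24 S4=41 blocked=[]
Op 3: conn=17 S1=41 S2=41 S3=7 S4=41 blocked=[]
Op 4: conn=4 S1=41 S2=41 S3=-6 S4=41 blocked=[3]
Op 5: conn=14 S1=41 S2=41 S3=-6 S4=41 blocked=[3]
Op 6: conn=14 S1=50 S2=41 S3=-6 S4=41 blocked=[3]
Op 7: conn=29 S1=50 S2=41 S3=-6 S4=41 blocked=[3]
Op 8: conn=20 S1=41 S2=41 S3=-6 S4=41 blocked=[3]
Op 9: conn=20 S1=52 S2=41 S3=-6 S4=41 blocked=[3]
Op 10: conn=14 S1=52 S2=41 S3=-12 S4=41 blocked=[3]
Op 11: conn=38 S1=52 S2=41 S3=-12 S4=41 blocked=[3]
Op 12: conn=22 S1=52 S2=25 S3=-12 S4=41 blocked=[3]
Op 13: conn=38 S1=52 S2=25 S3=-12 S4=41 blocked=[3]

Answer: S3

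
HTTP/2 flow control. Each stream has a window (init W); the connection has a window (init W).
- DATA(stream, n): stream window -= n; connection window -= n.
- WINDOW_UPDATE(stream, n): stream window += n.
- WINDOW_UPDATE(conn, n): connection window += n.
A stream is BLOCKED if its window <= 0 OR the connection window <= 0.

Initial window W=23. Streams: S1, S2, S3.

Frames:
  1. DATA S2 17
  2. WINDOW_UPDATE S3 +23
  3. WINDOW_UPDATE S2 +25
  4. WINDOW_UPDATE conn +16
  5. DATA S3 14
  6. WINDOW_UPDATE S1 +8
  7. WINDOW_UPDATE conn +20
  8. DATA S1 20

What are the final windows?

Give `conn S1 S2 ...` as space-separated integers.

Answer: 8 11 31 32

Derivation:
Op 1: conn=6 S1=23 S2=6 S3=23 blocked=[]
Op 2: conn=6 S1=23 S2=6 S3=46 blocked=[]
Op 3: conn=6 S1=23 S2=31 S3=46 blocked=[]
Op 4: conn=22 S1=23 S2=31 S3=46 blocked=[]
Op 5: conn=8 S1=23 S2=31 S3=32 blocked=[]
Op 6: conn=8 S1=31 S2=31 S3=32 blocked=[]
Op 7: conn=28 S1=31 S2=31 S3=32 blocked=[]
Op 8: conn=8 S1=11 S2=31 S3=32 blocked=[]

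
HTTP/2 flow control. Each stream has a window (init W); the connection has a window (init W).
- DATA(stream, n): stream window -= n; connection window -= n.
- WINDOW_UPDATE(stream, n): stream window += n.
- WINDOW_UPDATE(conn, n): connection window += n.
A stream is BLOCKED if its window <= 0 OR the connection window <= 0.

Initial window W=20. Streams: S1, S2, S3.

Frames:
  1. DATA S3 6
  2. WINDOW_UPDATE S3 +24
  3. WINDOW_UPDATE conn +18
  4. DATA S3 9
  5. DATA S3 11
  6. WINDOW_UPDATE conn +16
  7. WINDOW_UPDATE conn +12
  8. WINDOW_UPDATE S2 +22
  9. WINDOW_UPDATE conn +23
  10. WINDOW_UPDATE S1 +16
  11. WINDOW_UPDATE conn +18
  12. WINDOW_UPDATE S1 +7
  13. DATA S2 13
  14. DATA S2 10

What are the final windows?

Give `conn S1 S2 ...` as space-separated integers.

Answer: 58 43 19 18

Derivation:
Op 1: conn=14 S1=20 S2=20 S3=14 blocked=[]
Op 2: conn=14 S1=20 S2=20 S3=38 blocked=[]
Op 3: conn=32 S1=20 S2=20 S3=38 blocked=[]
Op 4: conn=23 S1=20 S2=20 S3=29 blocked=[]
Op 5: conn=12 S1=20 S2=20 S3=18 blocked=[]
Op 6: conn=28 S1=20 S2=20 S3=18 blocked=[]
Op 7: conn=40 S1=20 S2=20 S3=18 blocked=[]
Op 8: conn=40 S1=20 S2=42 S3=18 blocked=[]
Op 9: conn=63 S1=20 S2=42 S3=18 blocked=[]
Op 10: conn=63 S1=36 S2=42 S3=18 blocked=[]
Op 11: conn=81 S1=36 S2=42 S3=18 blocked=[]
Op 12: conn=81 S1=43 S2=42 S3=18 blocked=[]
Op 13: conn=68 S1=43 S2=29 S3=18 blocked=[]
Op 14: conn=58 S1=43 S2=19 S3=18 blocked=[]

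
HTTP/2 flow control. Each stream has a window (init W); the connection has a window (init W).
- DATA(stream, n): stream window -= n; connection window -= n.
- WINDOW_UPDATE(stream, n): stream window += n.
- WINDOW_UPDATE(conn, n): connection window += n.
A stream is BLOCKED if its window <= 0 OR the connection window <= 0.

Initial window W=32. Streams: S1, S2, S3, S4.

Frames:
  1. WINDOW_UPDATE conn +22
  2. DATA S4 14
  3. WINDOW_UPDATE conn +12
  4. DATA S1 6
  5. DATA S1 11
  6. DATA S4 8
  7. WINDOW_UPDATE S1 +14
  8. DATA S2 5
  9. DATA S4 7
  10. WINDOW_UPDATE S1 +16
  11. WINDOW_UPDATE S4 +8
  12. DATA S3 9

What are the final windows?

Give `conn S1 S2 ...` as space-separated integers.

Answer: 6 45 27 23 11

Derivation:
Op 1: conn=54 S1=32 S2=32 S3=32 S4=32 blocked=[]
Op 2: conn=40 S1=32 S2=32 S3=32 S4=18 blocked=[]
Op 3: conn=52 S1=32 S2=32 S3=32 S4=18 blocked=[]
Op 4: conn=46 S1=26 S2=32 S3=32 S4=18 blocked=[]
Op 5: conn=35 S1=15 S2=32 S3=32 S4=18 blocked=[]
Op 6: conn=27 S1=15 S2=32 S3=32 S4=10 blocked=[]
Op 7: conn=27 S1=29 S2=32 S3=32 S4=10 blocked=[]
Op 8: conn=22 S1=29 S2=27 S3=32 S4=10 blocked=[]
Op 9: conn=15 S1=29 S2=27 S3=32 S4=3 blocked=[]
Op 10: conn=15 S1=45 S2=27 S3=32 S4=3 blocked=[]
Op 11: conn=15 S1=45 S2=27 S3=32 S4=11 blocked=[]
Op 12: conn=6 S1=45 S2=27 S3=23 S4=11 blocked=[]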